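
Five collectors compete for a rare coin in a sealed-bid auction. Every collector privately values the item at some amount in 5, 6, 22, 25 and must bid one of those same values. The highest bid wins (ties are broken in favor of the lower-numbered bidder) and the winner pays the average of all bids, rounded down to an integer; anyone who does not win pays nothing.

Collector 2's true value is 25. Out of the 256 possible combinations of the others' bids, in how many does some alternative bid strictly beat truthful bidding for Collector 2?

Others bid (5, 5, 5, 5): truth gives 16; bid 6 gives 20 > 16. Violating.
Others bid (5, 5, 5, 6): truth gives 16; bid 6 gives 20 > 16. Violating.
Others bid (5, 5, 5, 22): truth gives 13; bid 22 gives 14 > 13. Violating.
Others bid (5, 5, 6, 5): truth gives 16; bid 6 gives 20 > 16. Violating.
Others bid (5, 5, 5, 25): truth gives 12; no alternative beats it.
Others bid (5, 5, 6, 22): truth gives 13; no alternative beats it.
(Checking all 256 profiles: 29 have a profitable deviation, 227 do not.)

29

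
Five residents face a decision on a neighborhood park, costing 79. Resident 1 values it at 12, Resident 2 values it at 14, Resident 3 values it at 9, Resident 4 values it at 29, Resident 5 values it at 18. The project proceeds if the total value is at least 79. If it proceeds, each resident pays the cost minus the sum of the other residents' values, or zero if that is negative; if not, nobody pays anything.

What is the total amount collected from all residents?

67

Total value 82 ≥ cost 79, so it is built.
Resident 1: others sum to 70; max(0, 79 - 70) = 9.
Resident 2: others sum to 68; max(0, 79 - 68) = 11.
Resident 3: others sum to 73; max(0, 79 - 73) = 6.
Resident 4: others sum to 53; max(0, 79 - 53) = 26.
Resident 5: others sum to 64; max(0, 79 - 64) = 15.
Total collected = 9 + 11 + 6 + 26 + 15 = 67.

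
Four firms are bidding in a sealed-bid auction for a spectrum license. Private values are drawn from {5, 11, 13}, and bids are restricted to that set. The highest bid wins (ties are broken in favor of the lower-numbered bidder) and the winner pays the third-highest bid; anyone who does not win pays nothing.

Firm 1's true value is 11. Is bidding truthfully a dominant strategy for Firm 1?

No

Consider the case where Firm 2 bids 5, Firm 3 bids 5 and Firm 4 bids 13.
Truthful bid 11: loses, pays 0, utility 0.
Bid 13 instead: wins, pays 5, utility 11 - 5 = 6.
Since 6 > 0, bidding 13 is strictly better here, so truthful bidding is not dominant.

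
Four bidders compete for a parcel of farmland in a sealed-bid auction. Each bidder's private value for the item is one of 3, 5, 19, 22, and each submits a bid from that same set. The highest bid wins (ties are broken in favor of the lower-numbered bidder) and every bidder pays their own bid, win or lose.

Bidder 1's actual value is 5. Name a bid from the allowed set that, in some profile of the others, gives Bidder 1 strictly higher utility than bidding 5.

Suppose Bidder 2 bids 3, Bidder 3 bids 3 and Bidder 4 bids 3.
Bid 5: wins, pays 5, utility 5 - 5 = 0.
Bid 3: wins, pays 3, utility 5 - 3 = 2.
So bidding 3 beats truth here (2 > 0).

3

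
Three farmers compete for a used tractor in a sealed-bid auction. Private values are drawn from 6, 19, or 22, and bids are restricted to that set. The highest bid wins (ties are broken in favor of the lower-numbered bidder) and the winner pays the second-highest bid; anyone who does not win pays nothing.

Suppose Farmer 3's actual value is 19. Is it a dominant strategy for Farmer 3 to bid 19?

Yes

Check each profile of the others' bids and compare truth against every alternative bid.
Others bid (6, 6): truth gives 13, best alternative gives 13.
Others bid (6, 19): truth gives 0, best alternative gives 0.
Others bid (6, 22): truth gives 0, best alternative gives 0.
Others bid (19, 6): truth gives 0, best alternative gives 0.
Others bid (19, 19): truth gives 0, best alternative gives 0.
Others bid (19, 22): truth gives 0, best alternative gives 0.
(Remaining 3 profiles checked similarly; truth is weakly best in each.)
In every case the truthful bid is at least as good as any alternative, so it is a dominant strategy.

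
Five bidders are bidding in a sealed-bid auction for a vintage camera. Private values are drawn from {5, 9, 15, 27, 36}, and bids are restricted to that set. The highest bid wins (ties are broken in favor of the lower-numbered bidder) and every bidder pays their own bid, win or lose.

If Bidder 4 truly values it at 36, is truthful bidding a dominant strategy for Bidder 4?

Consider the case where Bidder 1 bids 5, Bidder 2 bids 5, Bidder 3 bids 5 and Bidder 5 bids 5.
Truthful bid 36: wins, pays 36, utility 36 - 36 = 0.
Bid 9 instead: wins, pays 9, utility 36 - 9 = 27.
Since 27 > 0, bidding 9 is strictly better here, so truthful bidding is not dominant.

No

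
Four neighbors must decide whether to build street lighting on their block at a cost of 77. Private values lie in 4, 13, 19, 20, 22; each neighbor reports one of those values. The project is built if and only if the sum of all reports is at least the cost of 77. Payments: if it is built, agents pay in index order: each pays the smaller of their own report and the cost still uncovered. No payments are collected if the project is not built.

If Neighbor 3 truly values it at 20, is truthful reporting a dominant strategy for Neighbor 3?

No

Consider the case where Neighbor 1 reports 19, Neighbor 2 reports 19 and Neighbor 4 reports 20.
Truthful report 20: project built, pays 20, utility 20 - 20 = 0.
Report 19 instead: project built, pays 19, utility 20 - 19 = 1.
Since 1 > 0, reporting 19 is strictly better here, so truthful reporting is not dominant.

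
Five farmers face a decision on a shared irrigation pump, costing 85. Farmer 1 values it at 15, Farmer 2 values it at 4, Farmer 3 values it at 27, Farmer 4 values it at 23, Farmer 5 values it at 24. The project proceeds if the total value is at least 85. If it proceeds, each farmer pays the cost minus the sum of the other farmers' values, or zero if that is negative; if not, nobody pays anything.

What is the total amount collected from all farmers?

Total value 93 ≥ cost 85, so it is built.
Farmer 1: others sum to 78; max(0, 85 - 78) = 7.
Farmer 2: others sum to 89; max(0, 85 - 89) = 0.
Farmer 3: others sum to 66; max(0, 85 - 66) = 19.
Farmer 4: others sum to 70; max(0, 85 - 70) = 15.
Farmer 5: others sum to 69; max(0, 85 - 69) = 16.
Total collected = 7 + 0 + 19 + 15 + 16 = 57.

57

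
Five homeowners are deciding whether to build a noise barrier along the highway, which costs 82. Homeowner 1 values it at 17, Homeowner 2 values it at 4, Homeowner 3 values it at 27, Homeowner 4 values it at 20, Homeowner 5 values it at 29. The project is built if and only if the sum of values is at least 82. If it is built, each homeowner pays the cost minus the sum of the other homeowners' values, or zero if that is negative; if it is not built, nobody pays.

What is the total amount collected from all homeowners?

Total value 97 ≥ cost 82, so it is built.
Homeowner 1: others sum to 80; max(0, 82 - 80) = 2.
Homeowner 2: others sum to 93; max(0, 82 - 93) = 0.
Homeowner 3: others sum to 70; max(0, 82 - 70) = 12.
Homeowner 4: others sum to 77; max(0, 82 - 77) = 5.
Homeowner 5: others sum to 68; max(0, 82 - 68) = 14.
Total collected = 2 + 0 + 12 + 5 + 14 = 33.

33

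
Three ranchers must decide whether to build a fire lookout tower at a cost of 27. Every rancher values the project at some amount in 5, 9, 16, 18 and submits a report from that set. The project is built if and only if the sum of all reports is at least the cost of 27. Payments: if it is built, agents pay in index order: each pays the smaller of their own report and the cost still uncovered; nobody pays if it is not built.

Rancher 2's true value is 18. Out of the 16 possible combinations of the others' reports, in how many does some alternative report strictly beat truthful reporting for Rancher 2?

15

Others report (5, 9): truth gives 0; report 16 gives 2 > 0. Violating.
Others report (5, 16): truth gives 0; report 9 gives 9 > 0. Violating.
Others report (5, 18): truth gives 0; report 5 gives 13 > 0. Violating.
Others report (9, 5): truth gives 0; report 16 gives 2 > 0. Violating.
Others report (5, 5): truth gives 0; no alternative beats it.
(Checking all 16 profiles: 15 have a profitable deviation, 1 does not.)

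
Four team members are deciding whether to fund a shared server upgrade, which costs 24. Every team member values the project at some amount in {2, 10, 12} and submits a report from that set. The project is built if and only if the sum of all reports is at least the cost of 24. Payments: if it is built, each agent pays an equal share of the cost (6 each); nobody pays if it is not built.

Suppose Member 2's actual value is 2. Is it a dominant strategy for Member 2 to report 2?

Yes

Check each profile of the others' reports and compare truth against every alternative report.
Others report (2, 2, 10): truth gives 0, best alternative gives -4.
Others report (2, 2, 12): truth gives 0, best alternative gives -4.
Others report (2, 10, 2): truth gives 0, best alternative gives -4.
Others report (2, 12, 2): truth gives 0, best alternative gives -4.
Others report (10, 2, 2): truth gives 0, best alternative gives -4.
Others report (12, 2, 2): truth gives 0, best alternative gives -4.
(Remaining 21 profiles checked similarly; truth is weakly best in each.)
In every case the truthful report is at least as good as any alternative, so it is a dominant strategy.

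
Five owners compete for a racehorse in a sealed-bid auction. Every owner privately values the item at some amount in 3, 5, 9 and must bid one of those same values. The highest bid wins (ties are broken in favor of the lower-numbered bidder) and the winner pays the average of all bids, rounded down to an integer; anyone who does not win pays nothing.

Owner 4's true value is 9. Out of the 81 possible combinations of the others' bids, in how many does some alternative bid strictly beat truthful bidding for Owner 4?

2

Others bid (3, 3, 3, 3): truth gives 5; bid 5 gives 6 > 5. Violating.
Others bid (3, 3, 3, 5): truth gives 5; bid 5 gives 6 > 5. Violating.
Others bid (3, 3, 3, 9): truth gives 4; no alternative beats it.
Others bid (3, 3, 5, 3): truth gives 5; no alternative beats it.
(Checking all 81 profiles: 2 have a profitable deviation, 79 do not.)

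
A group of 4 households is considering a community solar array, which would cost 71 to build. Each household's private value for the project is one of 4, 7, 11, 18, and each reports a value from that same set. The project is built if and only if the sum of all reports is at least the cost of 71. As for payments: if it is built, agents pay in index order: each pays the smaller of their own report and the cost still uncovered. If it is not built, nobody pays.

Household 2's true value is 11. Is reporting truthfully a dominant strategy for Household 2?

Yes

Check each profile of the others' reports and compare truth against every alternative report.
Others report (4, 4, 4): truth gives 0, best alternative gives 0.
Others report (4, 4, 7): truth gives 0, best alternative gives 0.
Others report (4, 4, 11): truth gives 0, best alternative gives 0.
Others report (4, 4, 18): truth gives 0, best alternative gives 0.
Others report (4, 7, 4): truth gives 0, best alternative gives 0.
Others report (4, 7, 7): truth gives 0, best alternative gives 0.
(Remaining 58 profiles checked similarly; truth is weakly best in each.)
In every case the truthful report is at least as good as any alternative, so it is a dominant strategy.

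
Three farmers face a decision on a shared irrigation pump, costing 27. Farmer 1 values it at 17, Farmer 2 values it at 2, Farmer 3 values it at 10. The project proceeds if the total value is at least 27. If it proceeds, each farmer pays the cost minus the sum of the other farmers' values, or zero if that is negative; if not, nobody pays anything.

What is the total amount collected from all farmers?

23

Total value 29 ≥ cost 27, so it is built.
Farmer 1: others sum to 12; max(0, 27 - 12) = 15.
Farmer 2: others sum to 27; max(0, 27 - 27) = 0.
Farmer 3: others sum to 19; max(0, 27 - 19) = 8.
Total collected = 15 + 0 + 8 = 23.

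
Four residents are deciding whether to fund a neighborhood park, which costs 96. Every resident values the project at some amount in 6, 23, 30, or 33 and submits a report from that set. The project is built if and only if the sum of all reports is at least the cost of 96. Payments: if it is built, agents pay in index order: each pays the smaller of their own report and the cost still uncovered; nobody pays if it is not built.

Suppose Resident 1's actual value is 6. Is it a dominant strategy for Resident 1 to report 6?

Check each profile of the others' reports and compare truth against every alternative report.
Others report (23, 23, 30): truth gives 0, best alternative gives -17.
Others report (23, 23, 33): truth gives 0, best alternative gives -17.
Others report (23, 30, 23): truth gives 0, best alternative gives -17.
Others report (23, 30, 30): truth gives 0, best alternative gives -17.
Others report (23, 30, 33): truth gives 0, best alternative gives -17.
Others report (23, 33, 23): truth gives 0, best alternative gives -17.
(Remaining 58 profiles checked similarly; truth is weakly best in each.)
In every case the truthful report is at least as good as any alternative, so it is a dominant strategy.

Yes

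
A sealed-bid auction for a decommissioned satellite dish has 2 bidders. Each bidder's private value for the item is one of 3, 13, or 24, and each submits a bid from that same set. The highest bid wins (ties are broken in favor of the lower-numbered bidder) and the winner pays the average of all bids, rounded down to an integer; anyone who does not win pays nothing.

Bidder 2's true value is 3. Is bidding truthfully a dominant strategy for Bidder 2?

Check each profile of the others' bids and compare truth against every alternative bid.
Others bid (3): truth gives 0, best alternative gives -5.
Others bid (13): truth gives 0, best alternative gives 0.
Others bid (24): truth gives 0, best alternative gives 0.
In every case the truthful bid is at least as good as any alternative, so it is a dominant strategy.

Yes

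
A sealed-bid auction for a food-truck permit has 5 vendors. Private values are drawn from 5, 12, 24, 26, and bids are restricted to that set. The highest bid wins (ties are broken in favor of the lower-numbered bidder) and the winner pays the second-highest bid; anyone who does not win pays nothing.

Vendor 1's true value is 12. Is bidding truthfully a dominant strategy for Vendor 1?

Yes

Check each profile of the others' bids and compare truth against every alternative bid.
Others bid (5, 5, 5, 5): truth gives 7, best alternative gives 7.
Others bid (5, 5, 5, 12): truth gives 0, best alternative gives 0.
Others bid (5, 5, 5, 24): truth gives 0, best alternative gives 0.
Others bid (5, 5, 5, 26): truth gives 0, best alternative gives 0.
Others bid (5, 5, 12, 5): truth gives 0, best alternative gives 0.
Others bid (5, 5, 12, 12): truth gives 0, best alternative gives 0.
(Remaining 250 profiles checked similarly; truth is weakly best in each.)
In every case the truthful bid is at least as good as any alternative, so it is a dominant strategy.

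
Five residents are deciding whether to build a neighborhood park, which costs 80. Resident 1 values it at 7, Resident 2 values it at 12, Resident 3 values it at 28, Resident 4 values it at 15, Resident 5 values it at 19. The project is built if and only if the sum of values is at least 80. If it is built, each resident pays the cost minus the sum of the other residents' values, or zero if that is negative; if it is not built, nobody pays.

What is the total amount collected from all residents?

Total value 81 ≥ cost 80, so it is built.
Resident 1: others sum to 74; max(0, 80 - 74) = 6.
Resident 2: others sum to 69; max(0, 80 - 69) = 11.
Resident 3: others sum to 53; max(0, 80 - 53) = 27.
Resident 4: others sum to 66; max(0, 80 - 66) = 14.
Resident 5: others sum to 62; max(0, 80 - 62) = 18.
Total collected = 6 + 11 + 27 + 14 + 18 = 76.

76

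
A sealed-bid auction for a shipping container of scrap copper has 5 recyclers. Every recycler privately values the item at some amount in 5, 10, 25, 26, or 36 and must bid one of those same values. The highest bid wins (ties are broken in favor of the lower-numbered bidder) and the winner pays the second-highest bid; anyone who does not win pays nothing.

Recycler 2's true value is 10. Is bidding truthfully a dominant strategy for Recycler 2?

Yes

Check each profile of the others' bids and compare truth against every alternative bid.
Others bid (5, 5, 5, 5): truth gives 5, best alternative gives 5.
Others bid (5, 5, 5, 10): truth gives 0, best alternative gives 0.
Others bid (5, 5, 5, 25): truth gives 0, best alternative gives 0.
Others bid (5, 5, 5, 26): truth gives 0, best alternative gives 0.
Others bid (5, 5, 5, 36): truth gives 0, best alternative gives 0.
Others bid (5, 5, 10, 5): truth gives 0, best alternative gives 0.
(Remaining 619 profiles checked similarly; truth is weakly best in each.)
In every case the truthful bid is at least as good as any alternative, so it is a dominant strategy.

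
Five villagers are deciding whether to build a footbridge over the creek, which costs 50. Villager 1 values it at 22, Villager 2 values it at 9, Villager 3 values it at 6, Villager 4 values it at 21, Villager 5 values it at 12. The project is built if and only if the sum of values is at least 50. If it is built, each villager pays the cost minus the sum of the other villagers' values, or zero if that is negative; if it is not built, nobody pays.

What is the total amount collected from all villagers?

3

Total value 70 ≥ cost 50, so it is built.
Villager 1: others sum to 48; max(0, 50 - 48) = 2.
Villager 2: others sum to 61; max(0, 50 - 61) = 0.
Villager 3: others sum to 64; max(0, 50 - 64) = 0.
Villager 4: others sum to 49; max(0, 50 - 49) = 1.
Villager 5: others sum to 58; max(0, 50 - 58) = 0.
Total collected = 2 + 0 + 0 + 1 + 0 = 3.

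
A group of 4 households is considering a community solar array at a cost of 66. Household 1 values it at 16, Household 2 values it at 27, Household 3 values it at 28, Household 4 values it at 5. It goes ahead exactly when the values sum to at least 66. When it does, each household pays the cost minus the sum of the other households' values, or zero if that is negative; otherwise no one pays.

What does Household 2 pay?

Total value 76 ≥ cost 66, so the project is built.
The other households' values sum to 49.
Cost minus that sum is 66 - 49 = 17.

17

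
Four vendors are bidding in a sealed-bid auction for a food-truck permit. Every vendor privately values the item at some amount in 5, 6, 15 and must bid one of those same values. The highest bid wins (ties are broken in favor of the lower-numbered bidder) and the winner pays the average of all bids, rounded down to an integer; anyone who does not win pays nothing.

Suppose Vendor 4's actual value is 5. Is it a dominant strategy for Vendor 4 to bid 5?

Yes

Check each profile of the others' bids and compare truth against every alternative bid.
Others bid (5, 5, 5): truth gives 0, best alternative gives 0.
Others bid (5, 5, 6): truth gives 0, best alternative gives 0.
Others bid (5, 5, 15): truth gives 0, best alternative gives 0.
Others bid (5, 6, 5): truth gives 0, best alternative gives 0.
Others bid (5, 6, 6): truth gives 0, best alternative gives 0.
Others bid (5, 6, 15): truth gives 0, best alternative gives 0.
(Remaining 21 profiles checked similarly; truth is weakly best in each.)
In every case the truthful bid is at least as good as any alternative, so it is a dominant strategy.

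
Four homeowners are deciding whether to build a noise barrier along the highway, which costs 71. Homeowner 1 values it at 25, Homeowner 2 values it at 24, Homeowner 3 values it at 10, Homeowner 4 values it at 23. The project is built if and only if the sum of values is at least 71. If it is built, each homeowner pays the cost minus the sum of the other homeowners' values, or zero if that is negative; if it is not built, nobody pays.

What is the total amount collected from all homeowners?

39

Total value 82 ≥ cost 71, so it is built.
Homeowner 1: others sum to 57; max(0, 71 - 57) = 14.
Homeowner 2: others sum to 58; max(0, 71 - 58) = 13.
Homeowner 3: others sum to 72; max(0, 71 - 72) = 0.
Homeowner 4: others sum to 59; max(0, 71 - 59) = 12.
Total collected = 14 + 13 + 0 + 12 = 39.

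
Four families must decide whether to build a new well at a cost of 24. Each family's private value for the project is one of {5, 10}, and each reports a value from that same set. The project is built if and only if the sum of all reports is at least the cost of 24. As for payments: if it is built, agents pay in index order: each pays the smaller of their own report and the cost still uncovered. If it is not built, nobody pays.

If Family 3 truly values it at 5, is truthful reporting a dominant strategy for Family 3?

Check each profile of the others' reports and compare truth against every alternative report.
Others report (5, 5, 5): truth gives 0, best alternative gives -5.
Others report (5, 5, 10): truth gives 0, best alternative gives -5.
Others report (5, 10, 5): truth gives 0, best alternative gives -4.
Others report (5, 10, 10): truth gives 0, best alternative gives -4.
Others report (10, 5, 5): truth gives 0, best alternative gives -4.
Others report (10, 5, 10): truth gives 0, best alternative gives -4.
(Remaining 2 profiles checked similarly; truth is weakly best in each.)
In every case the truthful report is at least as good as any alternative, so it is a dominant strategy.

Yes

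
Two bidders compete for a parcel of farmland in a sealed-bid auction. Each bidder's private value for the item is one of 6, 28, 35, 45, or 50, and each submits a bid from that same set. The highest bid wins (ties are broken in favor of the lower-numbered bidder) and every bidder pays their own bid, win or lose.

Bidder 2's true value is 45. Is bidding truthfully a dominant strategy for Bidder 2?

Consider the case where Bidder 1 bids 6.
Truthful bid 45: wins, pays 45, utility 45 - 45 = 0.
Bid 28 instead: wins, pays 28, utility 45 - 28 = 17.
Since 17 > 0, bidding 28 is strictly better here, so truthful bidding is not dominant.

No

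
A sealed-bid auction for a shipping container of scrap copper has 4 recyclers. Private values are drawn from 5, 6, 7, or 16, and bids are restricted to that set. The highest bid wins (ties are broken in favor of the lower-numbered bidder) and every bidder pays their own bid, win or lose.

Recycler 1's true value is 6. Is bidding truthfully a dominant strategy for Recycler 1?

No

Consider the case where Recycler 2 bids 5, Recycler 3 bids 5 and Recycler 4 bids 5.
Truthful bid 6: wins, pays 6, utility 6 - 6 = 0.
Bid 5 instead: wins, pays 5, utility 6 - 5 = 1.
Since 1 > 0, bidding 5 is strictly better here, so truthful bidding is not dominant.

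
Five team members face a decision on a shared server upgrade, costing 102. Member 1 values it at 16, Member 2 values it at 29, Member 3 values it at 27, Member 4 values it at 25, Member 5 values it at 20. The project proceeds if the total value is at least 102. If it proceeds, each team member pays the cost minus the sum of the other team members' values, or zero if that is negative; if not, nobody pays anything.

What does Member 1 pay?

Total value 117 ≥ cost 102, so the project is built.
The other team members' values sum to 101.
Cost minus that sum is 102 - 101 = 1.

1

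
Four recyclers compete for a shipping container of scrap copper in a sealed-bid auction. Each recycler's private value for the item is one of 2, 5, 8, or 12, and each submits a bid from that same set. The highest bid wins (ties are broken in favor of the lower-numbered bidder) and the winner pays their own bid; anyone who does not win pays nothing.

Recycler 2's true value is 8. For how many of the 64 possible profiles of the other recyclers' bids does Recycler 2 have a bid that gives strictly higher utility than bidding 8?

4

Others bid (2, 2, 2): truth gives 0; bid 5 gives 3 > 0. Violating.
Others bid (2, 2, 5): truth gives 0; bid 5 gives 3 > 0. Violating.
Others bid (2, 5, 2): truth gives 0; bid 5 gives 3 > 0. Violating.
Others bid (2, 5, 5): truth gives 0; bid 5 gives 3 > 0. Violating.
Others bid (2, 2, 8): truth gives 0; no alternative beats it.
Others bid (2, 2, 12): truth gives 0; no alternative beats it.
(Checking all 64 profiles: 4 have a profitable deviation, 60 do not.)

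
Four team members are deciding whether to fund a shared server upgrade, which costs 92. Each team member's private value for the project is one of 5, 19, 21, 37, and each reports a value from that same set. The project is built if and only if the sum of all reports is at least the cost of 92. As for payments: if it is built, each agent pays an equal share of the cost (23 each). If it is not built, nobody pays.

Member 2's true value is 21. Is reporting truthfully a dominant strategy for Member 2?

Consider the case where Member 1 reports 5, Member 3 reports 37 and Member 4 reports 37.
Truthful report 21: project built, pays 23, utility 21 - 23 = -2.
Report 5 instead: project not built, utility 0.
Since 0 > -2, reporting 5 is strictly better here, so truthful reporting is not dominant.

No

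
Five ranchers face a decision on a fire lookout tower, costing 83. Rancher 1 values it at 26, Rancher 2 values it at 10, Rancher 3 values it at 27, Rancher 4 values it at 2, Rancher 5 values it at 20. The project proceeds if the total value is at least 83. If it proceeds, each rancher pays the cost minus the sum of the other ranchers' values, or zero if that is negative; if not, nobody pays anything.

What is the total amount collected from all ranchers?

75

Total value 85 ≥ cost 83, so it is built.
Rancher 1: others sum to 59; max(0, 83 - 59) = 24.
Rancher 2: others sum to 75; max(0, 83 - 75) = 8.
Rancher 3: others sum to 58; max(0, 83 - 58) = 25.
Rancher 4: others sum to 83; max(0, 83 - 83) = 0.
Rancher 5: others sum to 65; max(0, 83 - 65) = 18.
Total collected = 24 + 8 + 25 + 0 + 18 = 75.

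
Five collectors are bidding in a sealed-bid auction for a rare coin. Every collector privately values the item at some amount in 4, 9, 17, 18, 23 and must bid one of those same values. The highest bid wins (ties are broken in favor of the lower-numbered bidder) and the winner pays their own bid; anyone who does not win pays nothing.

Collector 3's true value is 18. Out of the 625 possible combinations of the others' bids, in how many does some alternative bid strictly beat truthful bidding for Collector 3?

Others bid (4, 4, 4, 4): truth gives 0; bid 9 gives 9 > 0. Violating.
Others bid (4, 4, 4, 9): truth gives 0; bid 9 gives 9 > 0. Violating.
Others bid (4, 4, 4, 17): truth gives 0; bid 17 gives 1 > 0. Violating.
Others bid (4, 4, 9, 4): truth gives 0; bid 9 gives 9 > 0. Violating.
Others bid (4, 4, 4, 18): truth gives 0; no alternative beats it.
Others bid (4, 4, 4, 23): truth gives 0; no alternative beats it.
(Checking all 625 profiles: 36 have a profitable deviation, 589 do not.)

36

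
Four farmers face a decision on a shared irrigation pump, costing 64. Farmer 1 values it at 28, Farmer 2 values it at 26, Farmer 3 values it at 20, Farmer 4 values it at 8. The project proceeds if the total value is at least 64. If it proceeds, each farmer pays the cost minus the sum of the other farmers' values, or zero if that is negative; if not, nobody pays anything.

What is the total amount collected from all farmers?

20

Total value 82 ≥ cost 64, so it is built.
Farmer 1: others sum to 54; max(0, 64 - 54) = 10.
Farmer 2: others sum to 56; max(0, 64 - 56) = 8.
Farmer 3: others sum to 62; max(0, 64 - 62) = 2.
Farmer 4: others sum to 74; max(0, 64 - 74) = 0.
Total collected = 10 + 8 + 2 + 0 = 20.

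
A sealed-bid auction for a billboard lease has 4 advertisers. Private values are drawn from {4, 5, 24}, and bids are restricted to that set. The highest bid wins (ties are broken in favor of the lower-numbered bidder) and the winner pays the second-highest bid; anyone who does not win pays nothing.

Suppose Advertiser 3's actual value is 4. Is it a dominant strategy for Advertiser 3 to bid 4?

Check each profile of the others' bids and compare truth against every alternative bid.
Others bid (4, 4, 5): truth gives 0, best alternative gives -1.
Others bid (4, 4, 4): truth gives 0, best alternative gives 0.
Others bid (4, 4, 24): truth gives 0, best alternative gives 0.
Others bid (4, 5, 4): truth gives 0, best alternative gives 0.
Others bid (4, 5, 5): truth gives 0, best alternative gives 0.
Others bid (4, 5, 24): truth gives 0, best alternative gives 0.
(Remaining 21 profiles checked similarly; truth is weakly best in each.)
In every case the truthful bid is at least as good as any alternative, so it is a dominant strategy.

Yes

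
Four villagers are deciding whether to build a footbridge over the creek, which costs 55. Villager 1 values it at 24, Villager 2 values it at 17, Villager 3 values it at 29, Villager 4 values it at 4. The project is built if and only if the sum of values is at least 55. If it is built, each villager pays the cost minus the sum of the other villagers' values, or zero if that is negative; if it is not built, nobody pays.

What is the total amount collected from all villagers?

15

Total value 74 ≥ cost 55, so it is built.
Villager 1: others sum to 50; max(0, 55 - 50) = 5.
Villager 2: others sum to 57; max(0, 55 - 57) = 0.
Villager 3: others sum to 45; max(0, 55 - 45) = 10.
Villager 4: others sum to 70; max(0, 55 - 70) = 0.
Total collected = 5 + 0 + 10 + 0 = 15.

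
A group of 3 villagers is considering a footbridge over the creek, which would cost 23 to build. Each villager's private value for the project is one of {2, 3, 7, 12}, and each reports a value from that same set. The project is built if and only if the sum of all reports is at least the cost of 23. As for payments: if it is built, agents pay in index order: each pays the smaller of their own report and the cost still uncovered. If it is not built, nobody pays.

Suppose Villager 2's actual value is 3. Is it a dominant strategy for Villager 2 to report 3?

No

Consider the case where Villager 1 reports 12 and Villager 3 reports 12.
Truthful report 3: project built, pays 3, utility 3 - 3 = 0.
Report 2 instead: project built, pays 2, utility 3 - 2 = 1.
Since 1 > 0, reporting 2 is strictly better here, so truthful reporting is not dominant.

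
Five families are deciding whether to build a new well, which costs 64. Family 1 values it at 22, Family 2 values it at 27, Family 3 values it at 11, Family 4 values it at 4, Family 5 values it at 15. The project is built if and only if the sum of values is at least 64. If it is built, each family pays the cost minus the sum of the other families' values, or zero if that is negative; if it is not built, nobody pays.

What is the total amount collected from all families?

19

Total value 79 ≥ cost 64, so it is built.
Family 1: others sum to 57; max(0, 64 - 57) = 7.
Family 2: others sum to 52; max(0, 64 - 52) = 12.
Family 3: others sum to 68; max(0, 64 - 68) = 0.
Family 4: others sum to 75; max(0, 64 - 75) = 0.
Family 5: others sum to 64; max(0, 64 - 64) = 0.
Total collected = 7 + 12 + 0 + 0 + 0 = 19.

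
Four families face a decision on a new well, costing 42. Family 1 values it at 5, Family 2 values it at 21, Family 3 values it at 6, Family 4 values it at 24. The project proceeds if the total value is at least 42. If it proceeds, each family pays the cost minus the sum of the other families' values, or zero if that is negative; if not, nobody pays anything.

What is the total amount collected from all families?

17

Total value 56 ≥ cost 42, so it is built.
Family 1: others sum to 51; max(0, 42 - 51) = 0.
Family 2: others sum to 35; max(0, 42 - 35) = 7.
Family 3: others sum to 50; max(0, 42 - 50) = 0.
Family 4: others sum to 32; max(0, 42 - 32) = 10.
Total collected = 0 + 7 + 0 + 10 = 17.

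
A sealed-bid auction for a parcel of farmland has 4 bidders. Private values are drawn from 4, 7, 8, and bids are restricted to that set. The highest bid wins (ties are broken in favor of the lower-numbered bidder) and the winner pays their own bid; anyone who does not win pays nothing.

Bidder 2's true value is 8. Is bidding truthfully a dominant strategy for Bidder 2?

Consider the case where Bidder 1 bids 4, Bidder 3 bids 4 and Bidder 4 bids 4.
Truthful bid 8: wins, pays 8, utility 8 - 8 = 0.
Bid 7 instead: wins, pays 7, utility 8 - 7 = 1.
Since 1 > 0, bidding 7 is strictly better here, so truthful bidding is not dominant.

No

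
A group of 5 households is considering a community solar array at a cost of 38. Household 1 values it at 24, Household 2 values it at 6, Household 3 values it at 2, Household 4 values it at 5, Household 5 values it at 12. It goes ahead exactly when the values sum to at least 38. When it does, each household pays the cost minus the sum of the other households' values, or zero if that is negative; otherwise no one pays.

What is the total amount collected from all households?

Total value 49 ≥ cost 38, so it is built.
Household 1: others sum to 25; max(0, 38 - 25) = 13.
Household 2: others sum to 43; max(0, 38 - 43) = 0.
Household 3: others sum to 47; max(0, 38 - 47) = 0.
Household 4: others sum to 44; max(0, 38 - 44) = 0.
Household 5: others sum to 37; max(0, 38 - 37) = 1.
Total collected = 13 + 0 + 0 + 0 + 1 = 14.

14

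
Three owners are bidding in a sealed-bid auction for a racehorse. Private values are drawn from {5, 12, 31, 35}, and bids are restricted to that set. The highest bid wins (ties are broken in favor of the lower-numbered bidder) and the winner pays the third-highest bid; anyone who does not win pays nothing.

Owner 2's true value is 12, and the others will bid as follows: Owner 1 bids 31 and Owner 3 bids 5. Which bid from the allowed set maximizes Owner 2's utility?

35

Bid 5: loses, pays 0, utility 0.
Bid 12: loses, pays 0, utility 0.
Bid 31: loses, pays 0, utility 0.
Bid 35: wins, pays 5, utility 12 - 5 = 7.
The best choice is 35 with utility 7.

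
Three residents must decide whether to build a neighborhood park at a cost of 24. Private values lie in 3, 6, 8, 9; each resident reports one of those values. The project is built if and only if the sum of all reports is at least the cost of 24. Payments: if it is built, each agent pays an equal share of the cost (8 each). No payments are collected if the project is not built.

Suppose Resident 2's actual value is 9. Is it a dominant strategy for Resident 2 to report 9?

Check each profile of the others' reports and compare truth against every alternative report.
Others report (6, 9): truth gives 1, best alternative gives 0.
Others report (9, 6): truth gives 1, best alternative gives 0.
Others report (8, 8): truth gives 1, best alternative gives 1.
Others report (8, 9): truth gives 1, best alternative gives 1.
Others report (9, 8): truth gives 1, best alternative gives 1.
Others report (9, 9): truth gives 1, best alternative gives 1.
(Remaining 10 profiles checked similarly; truth is weakly best in each.)
In every case the truthful report is at least as good as any alternative, so it is a dominant strategy.

Yes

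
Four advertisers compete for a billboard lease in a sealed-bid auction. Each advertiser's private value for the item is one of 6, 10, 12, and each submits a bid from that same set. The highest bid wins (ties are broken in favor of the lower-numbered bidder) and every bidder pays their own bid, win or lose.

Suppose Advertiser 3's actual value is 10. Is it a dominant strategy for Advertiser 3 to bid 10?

Consider the case where Advertiser 1 bids 6, Advertiser 2 bids 6 and Advertiser 4 bids 12.
Truthful bid 10: loses but pays 10, utility -10.
Bid 6 instead: loses but pays 6, utility -6.
Since -6 > -10, bidding 6 is strictly better here, so truthful bidding is not dominant.

No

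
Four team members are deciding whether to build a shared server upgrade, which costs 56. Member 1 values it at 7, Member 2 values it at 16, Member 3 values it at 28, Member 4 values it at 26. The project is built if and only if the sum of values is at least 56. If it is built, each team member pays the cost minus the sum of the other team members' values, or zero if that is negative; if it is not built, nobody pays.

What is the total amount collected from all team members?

Total value 77 ≥ cost 56, so it is built.
Member 1: others sum to 70; max(0, 56 - 70) = 0.
Member 2: others sum to 61; max(0, 56 - 61) = 0.
Member 3: others sum to 49; max(0, 56 - 49) = 7.
Member 4: others sum to 51; max(0, 56 - 51) = 5.
Total collected = 0 + 0 + 7 + 5 = 12.

12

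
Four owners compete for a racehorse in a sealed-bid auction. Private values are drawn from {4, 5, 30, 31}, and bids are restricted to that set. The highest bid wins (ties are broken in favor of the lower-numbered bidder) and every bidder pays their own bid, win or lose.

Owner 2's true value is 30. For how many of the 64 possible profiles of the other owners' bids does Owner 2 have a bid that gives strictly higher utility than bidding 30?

Others bid (4, 4, 4): truth gives 0; bid 5 gives 25 > 0. Violating.
Others bid (4, 4, 5): truth gives 0; bid 5 gives 25 > 0. Violating.
Others bid (4, 4, 31): truth gives -30; bid 31 gives -1 > -30. Violating.
Others bid (4, 5, 4): truth gives 0; bid 5 gives 25 > 0. Violating.
Others bid (4, 4, 30): truth gives 0; no alternative beats it.
Others bid (4, 5, 30): truth gives 0; no alternative beats it.
(Checking all 64 profiles: 50 have a profitable deviation, 14 do not.)

50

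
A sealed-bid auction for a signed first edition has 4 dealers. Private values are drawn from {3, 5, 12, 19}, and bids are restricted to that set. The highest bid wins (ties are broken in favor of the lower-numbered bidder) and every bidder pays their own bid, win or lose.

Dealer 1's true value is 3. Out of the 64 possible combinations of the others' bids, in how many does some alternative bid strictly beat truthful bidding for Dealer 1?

7

Others bid (3, 3, 5): truth gives -3; bid 5 gives -2 > -3. Violating.
Others bid (3, 5, 3): truth gives -3; bid 5 gives -2 > -3. Violating.
Others bid (3, 5, 5): truth gives -3; bid 5 gives -2 > -3. Violating.
Others bid (5, 3, 3): truth gives -3; bid 5 gives -2 > -3. Violating.
Others bid (3, 3, 3): truth gives 0; no alternative beats it.
Others bid (3, 3, 12): truth gives -3; no alternative beats it.
(Checking all 64 profiles: 7 have a profitable deviation, 57 do not.)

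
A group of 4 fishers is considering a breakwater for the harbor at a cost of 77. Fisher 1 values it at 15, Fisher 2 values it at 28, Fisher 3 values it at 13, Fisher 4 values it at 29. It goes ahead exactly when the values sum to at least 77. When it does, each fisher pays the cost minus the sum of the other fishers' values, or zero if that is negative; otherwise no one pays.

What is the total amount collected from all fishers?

53

Total value 85 ≥ cost 77, so it is built.
Fisher 1: others sum to 70; max(0, 77 - 70) = 7.
Fisher 2: others sum to 57; max(0, 77 - 57) = 20.
Fisher 3: others sum to 72; max(0, 77 - 72) = 5.
Fisher 4: others sum to 56; max(0, 77 - 56) = 21.
Total collected = 7 + 20 + 5 + 21 = 53.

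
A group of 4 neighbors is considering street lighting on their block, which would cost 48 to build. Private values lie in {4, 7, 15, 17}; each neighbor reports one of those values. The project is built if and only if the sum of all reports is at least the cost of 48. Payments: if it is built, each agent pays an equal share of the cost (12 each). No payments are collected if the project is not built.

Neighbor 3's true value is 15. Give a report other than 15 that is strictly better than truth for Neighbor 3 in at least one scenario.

Suppose Neighbor 1 reports 7, Neighbor 2 reports 7 and Neighbor 4 reports 17.
Report 15: project not built, utility 0.
Report 17: project built, pays 12, utility 15 - 12 = 3.
So reporting 17 beats truth here (3 > 0).

17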